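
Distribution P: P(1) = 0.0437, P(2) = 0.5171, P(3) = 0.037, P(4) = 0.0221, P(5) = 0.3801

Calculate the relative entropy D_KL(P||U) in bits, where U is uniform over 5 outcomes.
0.8046 bits

U(i) = 1/5 for all i

D_KL(P||U) = Σ P(x) log₂(P(x) / (1/5))
           = Σ P(x) log₂(P(x)) + log₂(5)
           = log₂(5) - H(P)

H(P) = -Σ P(x) log₂(P(x)):
  -P(1)·log₂(P(1)) = -(0.0437)·log₂(0.0437) = 0.19736
  -P(2)·log₂(P(2)) = -(0.5171)·log₂(0.5171) = 0.49201
  -P(3)·log₂(P(3)) = -(0.037)·log₂(0.037) = 0.17598
  -P(4)·log₂(P(4)) = -(0.0221)·log₂(0.0221) = 0.12155
  -P(5)·log₂(P(5)) = -(0.3801)·log₂(0.3801) = 0.53045
H(P) = 0.19736 + 0.49201 + 0.17598 + 0.12155 + 0.53045 = 1.51735 bits

log₂(5) = 2.32193 bits

D_KL(P||U) = 2.32193 - 1.51735 = 0.80458 ≈ 0.8046 bits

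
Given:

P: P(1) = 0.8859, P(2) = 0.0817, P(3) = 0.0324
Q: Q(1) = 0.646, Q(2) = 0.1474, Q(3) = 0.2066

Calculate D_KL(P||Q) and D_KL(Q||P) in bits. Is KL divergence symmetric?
D_KL(P||Q) = 0.2475 bits, D_KL(Q||P) = 0.3834 bits. No, KL divergence is not symmetric.

D_KL(P||Q) = Σ P(x) log₂(P(x)/Q(x))

Computing term by term:
  P(1)·log₂(P(1)/Q(1)) = 0.8859·log₂(0.8859/0.646) = 0.40362
  P(2)·log₂(P(2)/Q(2)) = 0.0817·log₂(0.0817/0.1474) = -0.06955
  P(3)·log₂(P(3)/Q(3)) = 0.0324·log₂(0.0324/0.2066) = -0.08660

D_KL(P||Q) = 0.40362 - 0.06955 - 0.08660 = 0.24747 ≈ 0.2475 bits

D_KL(Q||P) = Σ Q(x) log₂(Q(x)/P(x))

Computing term by term:
  Q(1)·log₂(Q(1)/P(1)) = 0.646·log₂(0.646/0.8859) = -0.29432
  Q(2)·log₂(Q(2)/P(2)) = 0.1474·log₂(0.1474/0.0817) = 0.12549
  Q(3)·log₂(Q(3)/P(3)) = 0.2066·log₂(0.2066/0.0324) = 0.55220

D_KL(Q||P) = -0.29432 + 0.12549 + 0.55220 = 0.38337 ≈ 0.3834 bits

These are NOT equal (difference: 0.1359 bits). KL divergence is asymmetric: D_KL(P||Q) ≠ D_KL(Q||P) in general.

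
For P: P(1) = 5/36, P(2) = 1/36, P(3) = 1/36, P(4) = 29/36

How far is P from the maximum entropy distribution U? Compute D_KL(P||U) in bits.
1.0659 bits

U(i) = 1/4 for all i

D_KL(P||U) = Σ P(x) log₂(P(x) / (1/4))
           = Σ P(x) log₂(P(x)) + log₂(4)
           = log₂(4) - H(P)

H(P) = -Σ P(x) log₂(P(x)):
  -P(1)·log₂(P(1)) = -(5/36)·log₂(5/36) = 0.39556
  -P(2)·log₂(P(2)) = -(1/36)·log₂(1/36) = 0.14361
  -P(3)·log₂(P(3)) = -(1/36)·log₂(1/36) = 0.14361
  -P(4)·log₂(P(4)) = -(29/36)·log₂(29/36) = 0.25129
H(P) = 0.39556 + 0.14361 + 0.14361 + 0.25129 = 0.93407 bits

log₂(4) = 2.00000 bits

D_KL(P||U) = 2.00000 - 0.93407 = 1.06593 ≈ 1.0659 bits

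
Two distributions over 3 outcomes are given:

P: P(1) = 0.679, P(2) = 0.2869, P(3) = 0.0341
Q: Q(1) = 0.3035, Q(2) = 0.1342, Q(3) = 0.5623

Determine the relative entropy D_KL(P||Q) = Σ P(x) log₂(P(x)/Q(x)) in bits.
0.9654 bits

D_KL(P||Q) = Σ P(x) log₂(P(x)/Q(x))

Computing term by term:
  P(1)·log₂(P(1)/Q(1)) = 0.679·log₂(0.679/0.3035) = 0.78880
  P(2)·log₂(P(2)/Q(2)) = 0.2869·log₂(0.2869/0.1342) = 0.31449
  P(3)·log₂(P(3)/Q(3)) = 0.0341·log₂(0.0341/0.5623) = -0.13788

D_KL(P||Q) = 0.78880 + 0.31449 - 0.13788 = 0.96541 ≈ 0.9654 bits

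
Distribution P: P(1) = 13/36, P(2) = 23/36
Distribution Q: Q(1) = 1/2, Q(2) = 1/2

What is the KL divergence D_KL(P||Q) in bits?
0.0564 bits

D_KL(P||Q) = Σ P(x) log₂(P(x)/Q(x))

Computing term by term:
  P(1)·log₂(P(1)/Q(1)) = (13/36)·log₂((13/36)/(1/2)) = -0.16954
  P(2)·log₂(P(2)/Q(2)) = (23/36)·log₂((23/36)/(1/2)) = 0.22593

D_KL(P||Q) = -0.16954 + 0.22593 = 0.05639 ≈ 0.0564 bits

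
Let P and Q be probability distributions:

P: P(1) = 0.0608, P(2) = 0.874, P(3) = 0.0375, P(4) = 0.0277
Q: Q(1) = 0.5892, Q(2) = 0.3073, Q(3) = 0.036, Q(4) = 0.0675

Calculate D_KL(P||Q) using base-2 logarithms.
1.0854 bits

D_KL(P||Q) = Σ P(x) log₂(P(x)/Q(x))

Computing term by term:
  P(1)·log₂(P(1)/Q(1)) = 0.0608·log₂(0.0608/0.5892) = -0.19922
  P(2)·log₂(P(2)/Q(2)) = 0.874·log₂(0.874/0.3073) = 1.31798
  P(3)·log₂(P(3)/Q(3)) = 0.0375·log₂(0.0375/0.036) = 0.00221
  P(4)·log₂(P(4)/Q(4)) = 0.0277·log₂(0.0277/0.0675) = -0.03559

D_KL(P||Q) = -0.19922 + 1.31798 + 0.00221 - 0.03559 = 1.08538 ≈ 1.0854 bits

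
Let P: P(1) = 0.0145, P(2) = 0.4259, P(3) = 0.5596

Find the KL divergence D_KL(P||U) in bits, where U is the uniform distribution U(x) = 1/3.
0.5033 bits

U(i) = 1/3 for all i

D_KL(P||U) = Σ P(x) log₂(P(x) / (1/3))
           = Σ P(x) log₂(P(x)) + log₂(3)
           = log₂(3) - H(P)

H(P) = -Σ P(x) log₂(P(x)):
  -P(1)·log₂(P(1)) = -(0.0145)·log₂(0.0145) = 0.08856
  -P(2)·log₂(P(2)) = -(0.4259)·log₂(0.4259) = 0.52446
  -P(3)·log₂(P(3)) = -(0.5596)·log₂(0.5596) = 0.46868
H(P) = 0.08856 + 0.52446 + 0.46868 = 1.08170 bits

log₂(3) = 1.58496 bits

D_KL(P||U) = 1.58496 - 1.08170 = 0.50326 ≈ 0.5033 bits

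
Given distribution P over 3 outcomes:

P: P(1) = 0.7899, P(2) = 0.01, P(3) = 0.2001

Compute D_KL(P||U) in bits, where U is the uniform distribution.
0.7853 bits

U(i) = 1/3 for all i

D_KL(P||U) = Σ P(x) log₂(P(x) / (1/3))
           = Σ P(x) log₂(P(x)) + log₂(3)
           = log₂(3) - H(P)

H(P) = -Σ P(x) log₂(P(x)):
  -P(1)·log₂(P(1)) = -(0.7899)·log₂(0.7899) = 0.26877
  -P(2)·log₂(P(2)) = -(0.01)·log₂(0.01) = 0.06644
  -P(3)·log₂(P(3)) = -(0.2001)·log₂(0.2001) = 0.46447
H(P) = 0.26877 + 0.06644 + 0.46447 = 0.79968 bits

log₂(3) = 1.58496 bits

D_KL(P||U) = 1.58496 - 0.79968 = 0.78528 ≈ 0.7853 bits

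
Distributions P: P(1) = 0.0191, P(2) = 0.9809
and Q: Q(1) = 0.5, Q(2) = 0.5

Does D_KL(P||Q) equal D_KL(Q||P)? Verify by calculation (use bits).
D_KL(P||Q) = 0.8636 bits, D_KL(Q||P) = 1.8691 bits. No — D_KL(P||Q) ≠ D_KL(Q||P) for this pair.

D_KL(P||Q) = Σ P(x) log₂(P(x)/Q(x))

Computing term by term:
  P(1)·log₂(P(1)/Q(1)) = 0.0191·log₂(0.0191/0.5) = -0.08997
  P(2)·log₂(P(2)/Q(2)) = 0.9809·log₂(0.9809/0.5) = 0.95361

D_KL(P||Q) = -0.08997 + 0.95361 = 0.86364 ≈ 0.8636 bits

D_KL(Q||P) = Σ Q(x) log₂(Q(x)/P(x))

Computing term by term:
  Q(1)·log₂(Q(1)/P(1)) = 0.5·log₂(0.5/0.0191) = 2.35514
  Q(2)·log₂(Q(2)/P(2)) = 0.5·log₂(0.5/0.9809) = -0.48609

D_KL(Q||P) = 2.35514 - 0.48609 = 1.86905 ≈ 1.8691 bits

These are NOT equal (difference: 1.0055 bits). KL divergence is asymmetric: D_KL(P||Q) ≠ D_KL(Q||P) in general.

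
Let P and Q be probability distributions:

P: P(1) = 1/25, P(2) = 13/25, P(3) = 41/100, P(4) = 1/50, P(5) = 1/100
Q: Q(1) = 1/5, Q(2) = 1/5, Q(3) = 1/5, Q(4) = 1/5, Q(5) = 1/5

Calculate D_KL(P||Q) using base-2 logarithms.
0.9389 bits

D_KL(P||Q) = Σ P(x) log₂(P(x)/Q(x))

Computing term by term:
  P(1)·log₂(P(1)/Q(1)) = (1/25)·log₂((1/25)/(1/5)) = -0.09288
  P(2)·log₂(P(2)/Q(2)) = (13/25)·log₂((13/25)/(1/5)) = 0.71683
  P(3)·log₂(P(3)/Q(3)) = (41/100)·log₂((41/100)/(1/5)) = 0.42461
  P(4)·log₂(P(4)/Q(4)) = (1/50)·log₂((1/50)/(1/5)) = -0.06644
  P(5)·log₂(P(5)/Q(5)) = (1/100)·log₂((1/100)/(1/5)) = -0.04322

D_KL(P||Q) = -0.09288 + 0.71683 + 0.42461 - 0.06644 - 0.04322 = 0.93890 ≈ 0.9389 bits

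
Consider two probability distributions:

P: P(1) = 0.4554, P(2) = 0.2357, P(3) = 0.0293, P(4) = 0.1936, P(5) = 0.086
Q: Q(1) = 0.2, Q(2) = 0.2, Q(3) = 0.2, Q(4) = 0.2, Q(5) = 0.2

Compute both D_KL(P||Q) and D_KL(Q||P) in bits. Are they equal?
D_KL(P||Q) = 0.4015 bits, D_KL(Q||P) = 0.5223 bits. No, they are not equal.

D_KL(P||Q) = Σ P(x) log₂(P(x)/Q(x))

Computing term by term:
  P(1)·log₂(P(1)/Q(1)) = 0.4554·log₂(0.4554/0.2) = 0.54062
  P(2)·log₂(P(2)/Q(2)) = 0.2357·log₂(0.2357/0.2) = 0.05585
  P(3)·log₂(P(3)/Q(3)) = 0.0293·log₂(0.0293/0.2) = -0.08119
  P(4)·log₂(P(4)/Q(4)) = 0.1936·log₂(0.1936/0.2) = -0.00908
  P(5)·log₂(P(5)/Q(5)) = 0.086·log₂(0.086/0.2) = -0.10471

D_KL(P||Q) = 0.54062 + 0.05585 - 0.08119 - 0.00908 - 0.10471 = 0.40149 ≈ 0.4015 bits

D_KL(Q||P) = Σ Q(x) log₂(Q(x)/P(x))

Computing term by term:
  Q(1)·log₂(Q(1)/P(1)) = 0.2·log₂(0.2/0.4554) = -0.23743
  Q(2)·log₂(Q(2)/P(2)) = 0.2·log₂(0.2/0.2357) = -0.04739
  Q(3)·log₂(Q(3)/P(3)) = 0.2·log₂(0.2/0.0293) = 0.55421
  Q(4)·log₂(Q(4)/P(4)) = 0.2·log₂(0.2/0.1936) = 0.00938
  Q(5)·log₂(Q(5)/P(5)) = 0.2·log₂(0.2/0.086) = 0.24352

D_KL(Q||P) = -0.23743 - 0.04739 + 0.55421 + 0.00938 + 0.24352 = 0.52229 ≈ 0.5223 bits

These are NOT equal (difference: 0.1208 bits). KL divergence is asymmetric: D_KL(P||Q) ≠ D_KL(Q||P) in general.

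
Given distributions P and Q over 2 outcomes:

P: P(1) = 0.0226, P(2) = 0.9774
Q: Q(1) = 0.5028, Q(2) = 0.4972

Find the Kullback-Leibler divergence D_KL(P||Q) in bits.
0.8519 bits

D_KL(P||Q) = Σ P(x) log₂(P(x)/Q(x))

Computing term by term:
  P(1)·log₂(P(1)/Q(1)) = 0.0226·log₂(0.0226/0.5028) = -0.10115
  P(2)·log₂(P(2)/Q(2)) = 0.9774·log₂(0.9774/0.4972) = 0.95309

D_KL(P||Q) = -0.10115 + 0.95309 = 0.85194 ≈ 0.8519 bits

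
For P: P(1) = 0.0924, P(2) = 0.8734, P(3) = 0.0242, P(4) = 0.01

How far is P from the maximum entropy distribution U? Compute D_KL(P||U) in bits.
1.3156 bits

U(i) = 1/4 for all i

D_KL(P||U) = Σ P(x) log₂(P(x) / (1/4))
           = Σ P(x) log₂(P(x)) + log₂(4)
           = log₂(4) - H(P)

H(P) = -Σ P(x) log₂(P(x)):
  -P(1)·log₂(P(1)) = -(0.0924)·log₂(0.0924) = 0.31748
  -P(2)·log₂(P(2)) = -(0.8734)·log₂(0.8734) = 0.17056
  -P(3)·log₂(P(3)) = -(0.0242)·log₂(0.0242) = 0.12993
  -P(4)·log₂(P(4)) = -(0.01)·log₂(0.01) = 0.06644
H(P) = 0.31748 + 0.17056 + 0.12993 + 0.06644 = 0.68441 bits

log₂(4) = 2.00000 bits

D_KL(P||U) = 2.00000 - 0.68441 = 1.31559 ≈ 1.3156 bits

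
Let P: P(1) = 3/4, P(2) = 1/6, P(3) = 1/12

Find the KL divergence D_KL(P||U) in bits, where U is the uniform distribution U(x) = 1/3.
0.5441 bits

U(i) = 1/3 for all i

D_KL(P||U) = Σ P(x) log₂(P(x) / (1/3))
           = Σ P(x) log₂(P(x)) + log₂(3)
           = log₂(3) - H(P)

H(P) = -Σ P(x) log₂(P(x)):
  -P(1)·log₂(P(1)) = -(3/4)·log₂(3/4) = 0.31128
  -P(2)·log₂(P(2)) = -(1/6)·log₂(1/6) = 0.43083
  -P(3)·log₂(P(3)) = -(1/12)·log₂(1/12) = 0.29875
H(P) = 0.31128 + 0.43083 + 0.29875 = 1.04086 bits

log₂(3) = 1.58496 bits

D_KL(P||U) = 1.58496 - 1.04086 = 0.54410 ≈ 0.5441 bits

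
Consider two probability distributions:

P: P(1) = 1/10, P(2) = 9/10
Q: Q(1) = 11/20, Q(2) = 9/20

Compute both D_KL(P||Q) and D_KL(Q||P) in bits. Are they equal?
D_KL(P||Q) = 0.6541 bits, D_KL(Q||P) = 0.9027 bits. No, they are not equal.

D_KL(P||Q) = Σ P(x) log₂(P(x)/Q(x))

Computing term by term:
  P(1)·log₂(P(1)/Q(1)) = (1/10)·log₂((1/10)/(11/20)) = -0.24594
  P(2)·log₂(P(2)/Q(2)) = (9/10)·log₂((9/10)/(9/20)) = 0.90000

D_KL(P||Q) = -0.24594 + 0.90000 = 0.65406 ≈ 0.6541 bits

D_KL(Q||P) = Σ Q(x) log₂(Q(x)/P(x))

Computing term by term:
  Q(1)·log₂(Q(1)/P(1)) = (11/20)·log₂((11/20)/(1/10)) = 1.35269
  Q(2)·log₂(Q(2)/P(2)) = (9/20)·log₂((9/20)/(9/10)) = -0.45000

D_KL(Q||P) = 1.35269 - 0.45000 = 0.90269 ≈ 0.9027 bits

These are NOT equal (difference: 0.2486 bits). KL divergence is asymmetric: D_KL(P||Q) ≠ D_KL(Q||P) in general.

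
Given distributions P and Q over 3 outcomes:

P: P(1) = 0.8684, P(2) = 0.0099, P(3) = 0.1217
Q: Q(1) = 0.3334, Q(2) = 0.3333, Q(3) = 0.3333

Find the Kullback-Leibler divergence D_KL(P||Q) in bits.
0.9722 bits

D_KL(P||Q) = Σ P(x) log₂(P(x)/Q(x))

Computing term by term:
  P(1)·log₂(P(1)/Q(1)) = 0.8684·log₂(0.8684/0.3334) = 1.19935
  P(2)·log₂(P(2)/Q(2)) = 0.0099·log₂(0.0099/0.3333) = -0.05023
  P(3)·log₂(P(3)/Q(3)) = 0.1217·log₂(0.1217/0.3333) = -0.17689

D_KL(P||Q) = 1.19935 - 0.05023 - 0.17689 = 0.97223 ≈ 0.9722 bits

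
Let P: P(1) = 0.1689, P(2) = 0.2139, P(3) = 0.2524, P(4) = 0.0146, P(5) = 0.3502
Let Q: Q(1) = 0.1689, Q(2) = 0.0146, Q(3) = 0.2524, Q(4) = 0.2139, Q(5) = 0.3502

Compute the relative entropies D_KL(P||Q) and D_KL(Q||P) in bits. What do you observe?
D_KL(P||Q) = 0.7719 bits, D_KL(Q||P) = 0.7719 bits. The two directions give the same value here, because Q is a self-inverse relabeling of P; in general KL divergence is asymmetric.

D_KL(P||Q) = Σ P(x) log₂(P(x)/Q(x))

Computing term by term:
  P(1)·log₂(P(1)/Q(1)) = 0.1689·log₂(0.1689/0.1689) = 0.00000
  P(2)·log₂(P(2)/Q(2)) = 0.2139·log₂(0.2139/0.0146) = 0.82841
  P(3)·log₂(P(3)/Q(3)) = 0.2524·log₂(0.2524/0.2524) = 0.00000
  P(4)·log₂(P(4)/Q(4)) = 0.0146·log₂(0.0146/0.2139) = -0.05654
  P(5)·log₂(P(5)/Q(5)) = 0.3502·log₂(0.3502/0.3502) = 0.00000

D_KL(P||Q) = 0.00000 + 0.82841 + 0.00000 - 0.05654 + 0.00000 = 0.77187 ≈ 0.7719 bits

D_KL(Q||P) = Σ Q(x) log₂(Q(x)/P(x))

Computing term by term:
  Q(1)·log₂(Q(1)/P(1)) = 0.1689·log₂(0.1689/0.1689) = 0.00000
  Q(2)·log₂(Q(2)/P(2)) = 0.0146·log₂(0.0146/0.2139) = -0.05654
  Q(3)·log₂(Q(3)/P(3)) = 0.2524·log₂(0.2524/0.2524) = 0.00000
  Q(4)·log₂(Q(4)/P(4)) = 0.2139·log₂(0.2139/0.0146) = 0.82841
  Q(5)·log₂(Q(5)/P(5)) = 0.3502·log₂(0.3502/0.3502) = 0.00000

D_KL(Q||P) = 0.00000 - 0.05654 + 0.00000 + 0.82841 + 0.00000 = 0.77187 ≈ 0.7719 bits

These ARE equal here. Q is P with outcomes relabeled (Q(2) = P(4), Q(4) = P(2)) by a relabeling that is its own inverse, so the two sums contain exactly the same terms in a different order. This is a special case — KL divergence is not symmetric in general: D_KL(P||Q) ≠ D_KL(Q||P) for most P, Q.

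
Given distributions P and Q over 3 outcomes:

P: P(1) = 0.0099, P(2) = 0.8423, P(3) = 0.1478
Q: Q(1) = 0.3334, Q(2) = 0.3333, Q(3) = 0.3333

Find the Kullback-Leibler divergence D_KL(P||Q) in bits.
0.9030 bits

D_KL(P||Q) = Σ P(x) log₂(P(x)/Q(x))

Computing term by term:
  P(1)·log₂(P(1)/Q(1)) = 0.0099·log₂(0.0099/0.3334) = -0.05023
  P(2)·log₂(P(2)/Q(2)) = 0.8423·log₂(0.8423/0.3333) = 1.12659
  P(3)·log₂(P(3)/Q(3)) = 0.1478·log₂(0.1478/0.3333) = -0.17340

D_KL(P||Q) = -0.05023 + 1.12659 - 0.17340 = 0.90296 ≈ 0.9030 bits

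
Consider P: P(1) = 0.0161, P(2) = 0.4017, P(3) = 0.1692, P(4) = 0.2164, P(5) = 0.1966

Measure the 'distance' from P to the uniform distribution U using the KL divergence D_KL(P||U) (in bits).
0.3246 bits

U(i) = 1/5 for all i

D_KL(P||U) = Σ P(x) log₂(P(x) / (1/5))
           = Σ P(x) log₂(P(x)) + log₂(5)
           = log₂(5) - H(P)

H(P) = -Σ P(x) log₂(P(x)):
  -P(1)·log₂(P(1)) = -(0.0161)·log₂(0.0161) = 0.09590
  -P(2)·log₂(P(2)) = -(0.4017)·log₂(0.4017) = 0.52856
  -P(3)·log₂(P(3)) = -(0.1692)·log₂(0.1692) = 0.43369
  -P(4)·log₂(P(4)) = -(0.2164)·log₂(0.2164) = 0.47786
  -P(5)·log₂(P(5)) = -(0.1966)·log₂(0.1966) = 0.46135
H(P) = 0.09590 + 0.52856 + 0.43369 + 0.47786 + 0.46135 = 1.99736 bits

log₂(5) = 2.32193 bits

D_KL(P||U) = 2.32193 - 1.99736 = 0.32457 ≈ 0.3246 bits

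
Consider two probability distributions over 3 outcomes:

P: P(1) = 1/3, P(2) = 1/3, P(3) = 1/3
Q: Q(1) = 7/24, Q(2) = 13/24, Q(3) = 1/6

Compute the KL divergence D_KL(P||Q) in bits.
0.1641 bits

D_KL(P||Q) = Σ P(x) log₂(P(x)/Q(x))

Computing term by term:
  P(1)·log₂(P(1)/Q(1)) = (1/3)·log₂((1/3)/(7/24)) = 0.06422
  P(2)·log₂(P(2)/Q(2)) = (1/3)·log₂((1/3)/(13/24)) = -0.23348
  P(3)·log₂(P(3)/Q(3)) = (1/3)·log₂((1/3)/(1/6)) = 0.33333

D_KL(P||Q) = 0.06422 - 0.23348 + 0.33333 = 0.16407 ≈ 0.1641 bits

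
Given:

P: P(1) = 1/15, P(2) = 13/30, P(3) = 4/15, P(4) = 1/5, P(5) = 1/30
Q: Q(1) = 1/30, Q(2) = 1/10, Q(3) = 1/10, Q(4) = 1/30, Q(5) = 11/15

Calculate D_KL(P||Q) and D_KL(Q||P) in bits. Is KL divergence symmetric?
D_KL(P||Q) = 1.7291 bits, D_KL(Q||P) = 2.7977 bits. No, KL divergence is not symmetric.

D_KL(P||Q) = Σ P(x) log₂(P(x)/Q(x))

Computing term by term:
  P(1)·log₂(P(1)/Q(1)) = (1/15)·log₂((1/15)/(1/30)) = 0.06667
  P(2)·log₂(P(2)/Q(2)) = (13/30)·log₂((13/30)/(1/10)) = 0.91671
  P(3)·log₂(P(3)/Q(3)) = (4/15)·log₂((4/15)/(1/10)) = 0.37734
  P(4)·log₂(P(4)/Q(4)) = (1/5)·log₂((1/5)/(1/30)) = 0.51699
  P(5)·log₂(P(5)/Q(5)) = (1/30)·log₂((1/30)/(11/15)) = -0.14865

D_KL(P||Q) = 0.06667 + 0.91671 + 0.37734 + 0.51699 - 0.14865 = 1.72906 ≈ 1.7291 bits

D_KL(Q||P) = Σ Q(x) log₂(Q(x)/P(x))

Computing term by term:
  Q(1)·log₂(Q(1)/P(1)) = (1/30)·log₂((1/30)/(1/15)) = -0.03333
  Q(2)·log₂(Q(2)/P(2)) = (1/10)·log₂((1/10)/(13/30)) = -0.21155
  Q(3)·log₂(Q(3)/P(3)) = (1/10)·log₂((1/10)/(4/15)) = -0.14150
  Q(4)·log₂(Q(4)/P(4)) = (1/30)·log₂((1/30)/(1/5)) = -0.08617
  Q(5)·log₂(Q(5)/P(5)) = (11/15)·log₂((11/15)/(1/30)) = 3.27025

D_KL(Q||P) = -0.03333 - 0.21155 - 0.14150 - 0.08617 + 3.27025 = 2.79770 ≈ 2.7977 bits

These are NOT equal (difference: 1.0686 bits). KL divergence is asymmetric: D_KL(P||Q) ≠ D_KL(Q||P) in general.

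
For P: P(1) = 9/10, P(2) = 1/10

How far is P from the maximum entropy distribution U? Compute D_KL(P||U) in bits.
0.5310 bits

U(i) = 1/2 for all i

D_KL(P||U) = Σ P(x) log₂(P(x) / (1/2))
           = Σ P(x) log₂(P(x)) + log₂(2)
           = log₂(2) - H(P)

H(P) = -Σ P(x) log₂(P(x)):
  -P(1)·log₂(P(1)) = -(9/10)·log₂(9/10) = 0.13680
  -P(2)·log₂(P(2)) = -(1/10)·log₂(1/10) = 0.33219
H(P) = 0.13680 + 0.33219 = 0.46899 bits

log₂(2) = 1.00000 bits

D_KL(P||U) = 1.00000 - 0.46899 = 0.53101 ≈ 0.5310 bits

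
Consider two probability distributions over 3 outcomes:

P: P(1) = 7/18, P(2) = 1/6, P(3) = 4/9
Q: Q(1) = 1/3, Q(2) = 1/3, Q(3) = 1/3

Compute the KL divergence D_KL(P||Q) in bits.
0.1043 bits

D_KL(P||Q) = Σ P(x) log₂(P(x)/Q(x))

Computing term by term:
  P(1)·log₂(P(1)/Q(1)) = (7/18)·log₂((7/18)/(1/3)) = 0.08649
  P(2)·log₂(P(2)/Q(2)) = (1/6)·log₂((1/6)/(1/3)) = -0.16667
  P(3)·log₂(P(3)/Q(3)) = (4/9)·log₂((4/9)/(1/3)) = 0.18446

D_KL(P||Q) = 0.08649 - 0.16667 + 0.18446 = 0.10428 ≈ 0.1043 bits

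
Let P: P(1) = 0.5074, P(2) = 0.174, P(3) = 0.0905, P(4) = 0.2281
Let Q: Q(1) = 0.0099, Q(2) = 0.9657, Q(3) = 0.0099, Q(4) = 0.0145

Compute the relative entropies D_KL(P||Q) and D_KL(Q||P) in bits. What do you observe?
D_KL(P||Q) = 3.6473 bits, D_KL(Q||P) = 2.2422 bits. The two directions give different values (D_KL(P||Q) exceeds D_KL(Q||P) by 1.4051 bits): KL divergence is asymmetric.

D_KL(P||Q) = Σ P(x) log₂(P(x)/Q(x))

Computing term by term:
  P(1)·log₂(P(1)/Q(1)) = 0.5074·log₂(0.5074/0.0099) = 2.88180
  P(2)·log₂(P(2)/Q(2)) = 0.174·log₂(0.174/0.9657) = -0.43021
  P(3)·log₂(P(3)/Q(3)) = 0.0905·log₂(0.0905/0.0099) = 0.28891
  P(4)·log₂(P(4)/Q(4)) = 0.2281·log₂(0.2281/0.0145) = 0.90682

D_KL(P||Q) = 2.88180 - 0.43021 + 0.28891 + 0.90682 = 3.64732 ≈ 3.6473 bits

D_KL(Q||P) = Σ Q(x) log₂(Q(x)/P(x))

Computing term by term:
  Q(1)·log₂(Q(1)/P(1)) = 0.0099·log₂(0.0099/0.5074) = -0.05623
  Q(2)·log₂(Q(2)/P(2)) = 0.9657·log₂(0.9657/0.174) = 2.38768
  Q(3)·log₂(Q(3)/P(3)) = 0.0099·log₂(0.0099/0.0905) = -0.03160
  Q(4)·log₂(Q(4)/P(4)) = 0.0145·log₂(0.0145/0.2281) = -0.05765

D_KL(Q||P) = -0.05623 + 2.38768 - 0.03160 - 0.05765 = 2.24220 ≈ 2.2422 bits

These are NOT equal (difference: 1.4051 bits). KL divergence is asymmetric: D_KL(P||Q) ≠ D_KL(Q||P) in general.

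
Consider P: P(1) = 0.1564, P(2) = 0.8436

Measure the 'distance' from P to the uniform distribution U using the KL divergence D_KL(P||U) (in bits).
0.3744 bits

U(i) = 1/2 for all i

D_KL(P||U) = Σ P(x) log₂(P(x) / (1/2))
           = Σ P(x) log₂(P(x)) + log₂(2)
           = log₂(2) - H(P)

H(P) = -Σ P(x) log₂(P(x)):
  -P(1)·log₂(P(1)) = -(0.1564)·log₂(0.1564) = 0.41863
  -P(2)·log₂(P(2)) = -(0.8436)·log₂(0.8436) = 0.20699
H(P) = 0.41863 + 0.20699 = 0.62562 bits

log₂(2) = 1.00000 bits

D_KL(P||U) = 1.00000 - 0.62562 = 0.37438 ≈ 0.3744 bits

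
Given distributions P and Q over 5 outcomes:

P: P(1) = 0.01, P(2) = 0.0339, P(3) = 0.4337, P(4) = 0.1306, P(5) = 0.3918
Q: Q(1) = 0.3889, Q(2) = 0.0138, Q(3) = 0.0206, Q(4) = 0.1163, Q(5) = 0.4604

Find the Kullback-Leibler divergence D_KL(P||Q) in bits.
1.8283 bits

D_KL(P||Q) = Σ P(x) log₂(P(x)/Q(x))

Computing term by term:
  P(1)·log₂(P(1)/Q(1)) = 0.01·log₂(0.01/0.3889) = -0.05281
  P(2)·log₂(P(2)/Q(2)) = 0.0339·log₂(0.0339/0.0138) = 0.04396
  P(3)·log₂(P(3)/Q(3)) = 0.4337·log₂(0.4337/0.0206) = 1.90654
  P(4)·log₂(P(4)/Q(4)) = 0.1306·log₂(0.1306/0.1163) = 0.02185
  P(5)·log₂(P(5)/Q(5)) = 0.3918·log₂(0.3918/0.4604) = -0.09120

D_KL(P||Q) = -0.05281 + 0.04396 + 1.90654 + 0.02185 - 0.09120 = 1.82834 ≈ 1.8283 bits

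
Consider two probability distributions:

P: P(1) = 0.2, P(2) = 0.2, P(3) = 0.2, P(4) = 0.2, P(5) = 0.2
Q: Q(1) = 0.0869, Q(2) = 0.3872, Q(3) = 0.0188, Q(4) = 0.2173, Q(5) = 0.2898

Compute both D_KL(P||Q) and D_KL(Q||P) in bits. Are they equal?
D_KL(P||Q) = 0.6012 bits, D_KL(Q||P) = 0.3815 bits. No, they are not equal.

D_KL(P||Q) = Σ P(x) log₂(P(x)/Q(x))

Computing term by term:
  P(1)·log₂(P(1)/Q(1)) = 0.2·log₂(0.2/0.0869) = 0.24051
  P(2)·log₂(P(2)/Q(2)) = 0.2·log₂(0.2/0.3872) = -0.19062
  P(3)·log₂(P(3)/Q(3)) = 0.2·log₂(0.2/0.0188) = 0.68224
  P(4)·log₂(P(4)/Q(4)) = 0.2·log₂(0.2/0.2173) = -0.02394
  P(5)·log₂(P(5)/Q(5)) = 0.2·log₂(0.2/0.2898) = -0.10701

D_KL(P||Q) = 0.24051 - 0.19062 + 0.68224 - 0.02394 - 0.10701 = 0.60118 ≈ 0.6012 bits

D_KL(Q||P) = Σ Q(x) log₂(Q(x)/P(x))

Computing term by term:
  Q(1)·log₂(Q(1)/P(1)) = 0.0869·log₂(0.0869/0.2) = -0.10450
  Q(2)·log₂(Q(2)/P(2)) = 0.3872·log₂(0.3872/0.2) = 0.36903
  Q(3)·log₂(Q(3)/P(3)) = 0.0188·log₂(0.0188/0.2) = -0.06413
  Q(4)·log₂(Q(4)/P(4)) = 0.2173·log₂(0.2173/0.2) = 0.02601
  Q(5)·log₂(Q(5)/P(5)) = 0.2898·log₂(0.2898/0.2) = 0.15506

D_KL(Q||P) = -0.10450 + 0.36903 - 0.06413 + 0.02601 + 0.15506 = 0.38147 ≈ 0.3815 bits

These are NOT equal (difference: 0.2197 bits). KL divergence is asymmetric: D_KL(P||Q) ≠ D_KL(Q||P) in general.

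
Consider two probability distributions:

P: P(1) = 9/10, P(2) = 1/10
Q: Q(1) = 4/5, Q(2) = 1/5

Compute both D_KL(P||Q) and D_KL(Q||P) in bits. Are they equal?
D_KL(P||Q) = 0.0529 bits, D_KL(Q||P) = 0.0641 bits. No, they are not equal.

D_KL(P||Q) = Σ P(x) log₂(P(x)/Q(x))

Computing term by term:
  P(1)·log₂(P(1)/Q(1)) = (9/10)·log₂((9/10)/(4/5)) = 0.15293
  P(2)·log₂(P(2)/Q(2)) = (1/10)·log₂((1/10)/(1/5)) = -0.10000

D_KL(P||Q) = 0.15293 - 0.10000 = 0.05293 ≈ 0.0529 bits

D_KL(Q||P) = Σ Q(x) log₂(Q(x)/P(x))

Computing term by term:
  Q(1)·log₂(Q(1)/P(1)) = (4/5)·log₂((4/5)/(9/10)) = -0.13594
  Q(2)·log₂(Q(2)/P(2)) = (1/5)·log₂((1/5)/(1/10)) = 0.20000

D_KL(Q||P) = -0.13594 + 0.20000 = 0.06406 ≈ 0.0641 bits

These are NOT equal (difference: 0.0112 bits). KL divergence is asymmetric: D_KL(P||Q) ≠ D_KL(Q||P) in general.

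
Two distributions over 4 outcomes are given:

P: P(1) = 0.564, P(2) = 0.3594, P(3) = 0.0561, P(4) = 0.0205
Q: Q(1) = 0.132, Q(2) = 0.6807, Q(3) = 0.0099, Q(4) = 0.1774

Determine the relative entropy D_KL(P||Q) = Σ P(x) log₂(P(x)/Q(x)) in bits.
0.9271 bits

D_KL(P||Q) = Σ P(x) log₂(P(x)/Q(x))

Computing term by term:
  P(1)·log₂(P(1)/Q(1)) = 0.564·log₂(0.564/0.132) = 1.18167
  P(2)·log₂(P(2)/Q(2)) = 0.3594·log₂(0.3594/0.6807) = -0.33116
  P(3)·log₂(P(3)/Q(3)) = 0.0561·log₂(0.0561/0.0099) = 0.14039
  P(4)·log₂(P(4)/Q(4)) = 0.0205·log₂(0.0205/0.1774) = -0.06382

D_KL(P||Q) = 1.18167 - 0.33116 + 0.14039 - 0.06382 = 0.92708 ≈ 0.9271 bits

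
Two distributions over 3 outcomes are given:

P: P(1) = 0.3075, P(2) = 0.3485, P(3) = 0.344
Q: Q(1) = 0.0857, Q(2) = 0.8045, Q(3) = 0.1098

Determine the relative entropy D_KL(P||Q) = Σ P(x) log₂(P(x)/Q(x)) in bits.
0.7129 bits

D_KL(P||Q) = Σ P(x) log₂(P(x)/Q(x))

Computing term by term:
  P(1)·log₂(P(1)/Q(1)) = 0.3075·log₂(0.3075/0.0857) = 0.56679
  P(2)·log₂(P(2)/Q(2)) = 0.3485·log₂(0.3485/0.8045) = -0.42062
  P(3)·log₂(P(3)/Q(3)) = 0.344·log₂(0.344/0.1098) = 0.56675

D_KL(P||Q) = 0.56679 - 0.42062 + 0.56675 = 0.71292 ≈ 0.7129 bits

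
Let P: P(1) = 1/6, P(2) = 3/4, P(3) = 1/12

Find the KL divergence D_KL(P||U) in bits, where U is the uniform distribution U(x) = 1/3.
0.5441 bits

U(i) = 1/3 for all i

D_KL(P||U) = Σ P(x) log₂(P(x) / (1/3))
           = Σ P(x) log₂(P(x)) + log₂(3)
           = log₂(3) - H(P)

H(P) = -Σ P(x) log₂(P(x)):
  -P(1)·log₂(P(1)) = -(1/6)·log₂(1/6) = 0.43083
  -P(2)·log₂(P(2)) = -(3/4)·log₂(3/4) = 0.31128
  -P(3)·log₂(P(3)) = -(1/12)·log₂(1/12) = 0.29875
H(P) = 0.43083 + 0.31128 + 0.29875 = 1.04086 bits

log₂(3) = 1.58496 bits

D_KL(P||U) = 1.58496 - 1.04086 = 0.54410 ≈ 0.5441 bits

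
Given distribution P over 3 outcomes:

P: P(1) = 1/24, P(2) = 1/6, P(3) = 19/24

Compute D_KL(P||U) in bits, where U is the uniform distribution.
0.6963 bits

U(i) = 1/3 for all i

D_KL(P||U) = Σ P(x) log₂(P(x) / (1/3))
           = Σ P(x) log₂(P(x)) + log₂(3)
           = log₂(3) - H(P)

H(P) = -Σ P(x) log₂(P(x)):
  -P(1)·log₂(P(1)) = -(1/24)·log₂(1/24) = 0.19104
  -P(2)·log₂(P(2)) = -(1/6)·log₂(1/6) = 0.43083
  -P(3)·log₂(P(3)) = -(19/24)·log₂(19/24) = 0.26682
H(P) = 0.19104 + 0.43083 + 0.26682 = 0.88869 bits

log₂(3) = 1.58496 bits

D_KL(P||U) = 1.58496 - 0.88869 = 0.69627 ≈ 0.6963 bits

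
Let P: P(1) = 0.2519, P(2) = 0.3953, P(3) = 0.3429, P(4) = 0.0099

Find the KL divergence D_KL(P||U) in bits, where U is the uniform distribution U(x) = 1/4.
0.3742 bits

U(i) = 1/4 for all i

D_KL(P||U) = Σ P(x) log₂(P(x) / (1/4))
           = Σ P(x) log₂(P(x)) + log₂(4)
           = log₂(4) - H(P)

H(P) = -Σ P(x) log₂(P(x)):
  -P(1)·log₂(P(1)) = -(0.2519)·log₂(0.2519) = 0.50105
  -P(2)·log₂(P(2)) = -(0.3953)·log₂(0.3953) = 0.52930
  -P(3)·log₂(P(3)) = -(0.3429)·log₂(0.3429) = 0.52949
  -P(4)·log₂(P(4)) = -(0.0099)·log₂(0.0099) = 0.06592
H(P) = 0.50105 + 0.52930 + 0.52949 + 0.06592 = 1.62576 bits

log₂(4) = 2.00000 bits

D_KL(P||U) = 2.00000 - 1.62576 = 0.37424 ≈ 0.3742 bits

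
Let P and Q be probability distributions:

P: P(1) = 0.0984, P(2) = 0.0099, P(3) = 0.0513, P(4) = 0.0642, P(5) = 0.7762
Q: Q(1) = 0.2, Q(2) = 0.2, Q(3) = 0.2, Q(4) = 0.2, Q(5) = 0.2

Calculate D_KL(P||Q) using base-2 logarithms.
1.1690 bits

D_KL(P||Q) = Σ P(x) log₂(P(x)/Q(x))

Computing term by term:
  P(1)·log₂(P(1)/Q(1)) = 0.0984·log₂(0.0984/0.2) = -0.10069
  P(2)·log₂(P(2)/Q(2)) = 0.0099·log₂(0.0099/0.2) = -0.04293
  P(3)·log₂(P(3)/Q(3)) = 0.0513·log₂(0.0513/0.2) = -0.10070
  P(4)·log₂(P(4)/Q(4)) = 0.0642·log₂(0.0642/0.2) = -0.10525
  P(5)·log₂(P(5)/Q(5)) = 0.7762·log₂(0.7762/0.2) = 1.51858

D_KL(P||Q) = -0.10069 - 0.04293 - 0.10070 - 0.10525 + 1.51858 = 1.16901 ≈ 1.1690 bits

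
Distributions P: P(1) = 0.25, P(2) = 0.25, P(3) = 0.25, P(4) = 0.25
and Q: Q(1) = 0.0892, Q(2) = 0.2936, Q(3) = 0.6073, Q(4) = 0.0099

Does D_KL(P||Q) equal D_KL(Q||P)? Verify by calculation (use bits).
D_KL(P||Q) = 1.1582 bits, D_KL(Q||P) = 0.6670 bits. No — D_KL(P||Q) ≠ D_KL(Q||P) for this pair.

D_KL(P||Q) = Σ P(x) log₂(P(x)/Q(x))

Computing term by term:
  P(1)·log₂(P(1)/Q(1)) = 0.25·log₂(0.25/0.0892) = 0.37170
  P(2)·log₂(P(2)/Q(2)) = 0.25·log₂(0.25/0.2936) = -0.05798
  P(3)·log₂(P(3)/Q(3)) = 0.25·log₂(0.25/0.6073) = -0.32012
  P(4)·log₂(P(4)/Q(4)) = 0.25·log₂(0.25/0.0099) = 1.16459

D_KL(P||Q) = 0.37170 - 0.05798 - 0.32012 + 1.16459 = 1.15819 ≈ 1.1582 bits

D_KL(Q||P) = Σ Q(x) log₂(Q(x)/P(x))

Computing term by term:
  Q(1)·log₂(Q(1)/P(1)) = 0.0892·log₂(0.0892/0.25) = -0.13262
  Q(2)·log₂(Q(2)/P(2)) = 0.2936·log₂(0.2936/0.25) = 0.06809
  Q(3)·log₂(Q(3)/P(3)) = 0.6073·log₂(0.6073/0.25) = 0.77764
  Q(4)·log₂(Q(4)/P(4)) = 0.0099·log₂(0.0099/0.25) = -0.04612

D_KL(Q||P) = -0.13262 + 0.06809 + 0.77764 - 0.04612 = 0.66699 ≈ 0.6670 bits

These are NOT equal (difference: 0.4912 bits). KL divergence is asymmetric: D_KL(P||Q) ≠ D_KL(Q||P) in general.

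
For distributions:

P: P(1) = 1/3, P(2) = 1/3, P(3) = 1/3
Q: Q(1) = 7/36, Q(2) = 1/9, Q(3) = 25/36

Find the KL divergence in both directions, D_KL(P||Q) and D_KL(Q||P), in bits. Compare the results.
D_KL(P||Q) = 0.4346 bits, D_KL(Q||P) = 0.4080 bits. D_KL(P||Q) is larger than D_KL(Q||P) by 0.0266 bits; the two directions differ.

D_KL(P||Q) = Σ P(x) log₂(P(x)/Q(x))

Computing term by term:
  P(1)·log₂(P(1)/Q(1)) = (1/3)·log₂((1/3)/(7/36)) = 0.25920
  P(2)·log₂(P(2)/Q(2)) = (1/3)·log₂((1/3)/(1/9)) = 0.52832
  P(3)·log₂(P(3)/Q(3)) = (1/3)·log₂((1/3)/(25/36)) = -0.35296

D_KL(P||Q) = 0.25920 + 0.52832 - 0.35296 = 0.43456 ≈ 0.4346 bits

D_KL(Q||P) = Σ Q(x) log₂(Q(x)/P(x))

Computing term by term:
  Q(1)·log₂(Q(1)/P(1)) = (7/36)·log₂((7/36)/(1/3)) = -0.15120
  Q(2)·log₂(Q(2)/P(2)) = (1/9)·log₂((1/9)/(1/3)) = -0.17611
  Q(3)·log₂(Q(3)/P(3)) = (25/36)·log₂((25/36)/(1/3)) = 0.73534

D_KL(Q||P) = -0.15120 - 0.17611 + 0.73534 = 0.40803 ≈ 0.4080 bits

These are NOT equal (difference: 0.0266 bits). KL divergence is asymmetric: D_KL(P||Q) ≠ D_KL(Q||P) in general.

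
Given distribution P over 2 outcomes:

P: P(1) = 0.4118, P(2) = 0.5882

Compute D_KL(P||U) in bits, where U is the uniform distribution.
0.0226 bits

U(i) = 1/2 for all i

D_KL(P||U) = Σ P(x) log₂(P(x) / (1/2))
           = Σ P(x) log₂(P(x)) + log₂(2)
           = log₂(2) - H(P)

H(P) = -Σ P(x) log₂(P(x)):
  -P(1)·log₂(P(1)) = -(0.4118)·log₂(0.4118) = 0.52710
  -P(2)·log₂(P(2)) = -(0.5882)·log₂(0.5882) = 0.45034
H(P) = 0.52710 + 0.45034 = 0.97744 bits

log₂(2) = 1.00000 bits

D_KL(P||U) = 1.00000 - 0.97744 = 0.02256 ≈ 0.0226 bits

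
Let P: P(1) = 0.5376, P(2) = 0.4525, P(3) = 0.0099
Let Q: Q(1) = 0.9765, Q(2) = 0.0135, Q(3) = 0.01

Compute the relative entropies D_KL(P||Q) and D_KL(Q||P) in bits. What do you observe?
D_KL(P||Q) = 1.8297 bits, D_KL(Q||P) = 0.7726 bits. The two directions give different values (D_KL(P||Q) exceeds D_KL(Q||P) by 1.0571 bits): KL divergence is asymmetric.

D_KL(P||Q) = Σ P(x) log₂(P(x)/Q(x))

Computing term by term:
  P(1)·log₂(P(1)/Q(1)) = 0.5376·log₂(0.5376/0.9765) = -0.46292
  P(2)·log₂(P(2)/Q(2)) = 0.4525·log₂(0.4525/0.0135) = 2.29277
  P(3)·log₂(P(3)/Q(3)) = 0.0099·log₂(0.0099/0.01) = -0.00014

D_KL(P||Q) = -0.46292 + 2.29277 - 0.00014 = 1.82971 ≈ 1.8297 bits

D_KL(Q||P) = Σ Q(x) log₂(Q(x)/P(x))

Computing term by term:
  Q(1)·log₂(Q(1)/P(1)) = 0.9765·log₂(0.9765/0.5376) = 0.84085
  Q(2)·log₂(Q(2)/P(2)) = 0.0135·log₂(0.0135/0.4525) = -0.06840
  Q(3)·log₂(Q(3)/P(3)) = 0.01·log₂(0.01/0.0099) = 0.00014

D_KL(Q||P) = 0.84085 - 0.06840 + 0.00014 = 0.77259 ≈ 0.7726 bits

These are NOT equal (difference: 1.0571 bits). KL divergence is asymmetric: D_KL(P||Q) ≠ D_KL(Q||P) in general.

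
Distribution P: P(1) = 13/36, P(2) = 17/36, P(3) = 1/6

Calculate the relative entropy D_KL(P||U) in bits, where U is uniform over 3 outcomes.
0.1123 bits

U(i) = 1/3 for all i

D_KL(P||U) = Σ P(x) log₂(P(x) / (1/3))
           = Σ P(x) log₂(P(x)) + log₂(3)
           = log₂(3) - H(P)

H(P) = -Σ P(x) log₂(P(x)):
  -P(1)·log₂(P(1)) = -(13/36)·log₂(13/36) = 0.53065
  -P(2)·log₂(P(2)) = -(17/36)·log₂(17/36) = 0.51116
  -P(3)·log₂(P(3)) = -(1/6)·log₂(1/6) = 0.43083
H(P) = 0.53065 + 0.51116 + 0.43083 = 1.47264 bits

log₂(3) = 1.58496 bits

D_KL(P||U) = 1.58496 - 1.47264 = 0.11232 ≈ 0.1123 bits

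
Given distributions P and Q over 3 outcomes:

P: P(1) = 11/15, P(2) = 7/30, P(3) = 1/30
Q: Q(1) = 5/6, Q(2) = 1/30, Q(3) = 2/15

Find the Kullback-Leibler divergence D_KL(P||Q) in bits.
0.4531 bits

D_KL(P||Q) = Σ P(x) log₂(P(x)/Q(x))

Computing term by term:
  P(1)·log₂(P(1)/Q(1)) = (11/15)·log₂((11/15)/(5/6)) = -0.13524
  P(2)·log₂(P(2)/Q(2)) = (7/30)·log₂((7/30)/(1/30)) = 0.65505
  P(3)·log₂(P(3)/Q(3)) = (1/30)·log₂((1/30)/(2/15)) = -0.06667

D_KL(P||Q) = -0.13524 + 0.65505 - 0.06667 = 0.45314 ≈ 0.4531 bits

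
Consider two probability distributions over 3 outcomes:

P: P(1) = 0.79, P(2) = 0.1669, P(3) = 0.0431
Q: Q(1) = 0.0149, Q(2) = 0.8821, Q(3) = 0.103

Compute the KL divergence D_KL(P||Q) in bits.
4.0704 bits

D_KL(P||Q) = Σ P(x) log₂(P(x)/Q(x))

Computing term by term:
  P(1)·log₂(P(1)/Q(1)) = 0.79·log₂(0.79/0.0149) = 4.52549
  P(2)·log₂(P(2)/Q(2)) = 0.1669·log₂(0.1669/0.8821) = -0.40089
  P(3)·log₂(P(3)/Q(3)) = 0.0431·log₂(0.0431/0.103) = -0.05417

D_KL(P||Q) = 4.52549 - 0.40089 - 0.05417 = 4.07043 ≈ 4.0704 bits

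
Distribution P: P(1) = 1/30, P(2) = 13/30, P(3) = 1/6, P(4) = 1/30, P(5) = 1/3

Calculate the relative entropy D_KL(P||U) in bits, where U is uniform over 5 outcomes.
0.5129 bits

U(i) = 1/5 for all i

D_KL(P||U) = Σ P(x) log₂(P(x) / (1/5))
           = Σ P(x) log₂(P(x)) + log₂(5)
           = log₂(5) - H(P)

H(P) = -Σ P(x) log₂(P(x)):
  -P(1)·log₂(P(1)) = -(1/30)·log₂(1/30) = 0.16356
  -P(2)·log₂(P(2)) = -(13/30)·log₂(13/30) = 0.52280
  -P(3)·log₂(P(3)) = -(1/6)·log₂(1/6) = 0.43083
  -P(4)·log₂(P(4)) = -(1/30)·log₂(1/30) = 0.16356
  -P(5)·log₂(P(5)) = -(1/3)·log₂(1/3) = 0.52832
H(P) = 0.16356 + 0.52280 + 0.43083 + 0.16356 + 0.52832 = 1.80907 bits

log₂(5) = 2.32193 bits

D_KL(P||U) = 2.32193 - 1.80907 = 0.51286 ≈ 0.5129 bits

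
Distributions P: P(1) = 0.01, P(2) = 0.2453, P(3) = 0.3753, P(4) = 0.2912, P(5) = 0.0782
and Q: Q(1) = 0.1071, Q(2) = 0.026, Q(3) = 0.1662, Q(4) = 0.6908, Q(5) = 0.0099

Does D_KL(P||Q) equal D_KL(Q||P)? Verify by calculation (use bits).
D_KL(P||Q) = 1.0713 bits, D_KL(Q||P) = 0.9183 bits. No — D_KL(P||Q) ≠ D_KL(Q||P) for this pair.

D_KL(P||Q) = Σ P(x) log₂(P(x)/Q(x))

Computing term by term:
  P(1)·log₂(P(1)/Q(1)) = 0.01·log₂(0.01/0.1071) = -0.03421
  P(2)·log₂(P(2)/Q(2)) = 0.2453·log₂(0.2453/0.026) = 0.79427
  P(3)·log₂(P(3)/Q(3)) = 0.3753·log₂(0.3753/0.1662) = 0.44102
  P(4)·log₂(P(4)/Q(4)) = 0.2912·log₂(0.2912/0.6908) = -0.36291
  P(5)·log₂(P(5)/Q(5)) = 0.0782·log₂(0.0782/0.0099) = 0.23317

D_KL(P||Q) = -0.03421 + 0.79427 + 0.44102 - 0.36291 + 0.23317 = 1.07134 ≈ 1.0713 bits

D_KL(Q||P) = Σ Q(x) log₂(Q(x)/P(x))

Computing term by term:
  Q(1)·log₂(Q(1)/P(1)) = 0.1071·log₂(0.1071/0.01) = 0.36638
  Q(2)·log₂(Q(2)/P(2)) = 0.026·log₂(0.026/0.2453) = -0.08419
  Q(3)·log₂(Q(3)/P(3)) = 0.1662·log₂(0.1662/0.3753) = -0.19531
  Q(4)·log₂(Q(4)/P(4)) = 0.6908·log₂(0.6908/0.2912) = 0.86091
  Q(5)·log₂(Q(5)/P(5)) = 0.0099·log₂(0.0099/0.0782) = -0.02952

D_KL(Q||P) = 0.36638 - 0.08419 - 0.19531 + 0.86091 - 0.02952 = 0.91827 ≈ 0.9183 bits

These are NOT equal (difference: 0.1530 bits). KL divergence is asymmetric: D_KL(P||Q) ≠ D_KL(Q||P) in general.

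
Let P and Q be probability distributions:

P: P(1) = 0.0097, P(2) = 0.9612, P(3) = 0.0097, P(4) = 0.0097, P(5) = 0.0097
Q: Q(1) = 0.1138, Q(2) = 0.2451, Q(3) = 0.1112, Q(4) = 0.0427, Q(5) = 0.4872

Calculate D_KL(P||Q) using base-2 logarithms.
1.7508 bits

D_KL(P||Q) = Σ P(x) log₂(P(x)/Q(x))

Computing term by term:
  P(1)·log₂(P(1)/Q(1)) = 0.0097·log₂(0.0097/0.1138) = -0.03446
  P(2)·log₂(P(2)/Q(2)) = 0.9612·log₂(0.9612/0.2451) = 1.89497
  P(3)·log₂(P(3)/Q(3)) = 0.0097·log₂(0.0097/0.1112) = -0.03413
  P(4)·log₂(P(4)/Q(4)) = 0.0097·log₂(0.0097/0.0427) = -0.02074
  P(5)·log₂(P(5)/Q(5)) = 0.0097·log₂(0.0097/0.4872) = -0.05481

D_KL(P||Q) = -0.03446 + 1.89497 - 0.03413 - 0.02074 - 0.05481 = 1.75083 ≈ 1.7508 bits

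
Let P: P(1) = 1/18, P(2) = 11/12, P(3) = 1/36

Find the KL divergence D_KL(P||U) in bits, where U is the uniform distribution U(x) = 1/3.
1.0946 bits

U(i) = 1/3 for all i

D_KL(P||U) = Σ P(x) log₂(P(x) / (1/3))
           = Σ P(x) log₂(P(x)) + log₂(3)
           = log₂(3) - H(P)

H(P) = -Σ P(x) log₂(P(x)):
  -P(1)·log₂(P(1)) = -(1/18)·log₂(1/18) = 0.23166
  -P(2)·log₂(P(2)) = -(11/12)·log₂(11/12) = 0.11507
  -P(3)·log₂(P(3)) = -(1/36)·log₂(1/36) = 0.14361
H(P) = 0.23166 + 0.11507 + 0.14361 = 0.49034 bits

log₂(3) = 1.58496 bits

D_KL(P||U) = 1.58496 - 0.49034 = 1.09462 ≈ 1.0946 bits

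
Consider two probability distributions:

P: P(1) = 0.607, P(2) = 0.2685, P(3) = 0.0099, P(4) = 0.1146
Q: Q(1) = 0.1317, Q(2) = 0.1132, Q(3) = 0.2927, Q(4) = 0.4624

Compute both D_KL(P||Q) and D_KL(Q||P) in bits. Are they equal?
D_KL(P||Q) = 1.3937 bits, D_KL(Q||P) = 1.9293 bits. No, they are not equal.

D_KL(P||Q) = Σ P(x) log₂(P(x)/Q(x))

Computing term by term:
  P(1)·log₂(P(1)/Q(1)) = 0.607·log₂(0.607/0.1317) = 1.33810
  P(2)·log₂(P(2)/Q(2)) = 0.2685·log₂(0.2685/0.1132) = 0.33456
  P(3)·log₂(P(3)/Q(3)) = 0.0099·log₂(0.0099/0.2927) = -0.04837
  P(4)·log₂(P(4)/Q(4)) = 0.1146·log₂(0.1146/0.4624) = -0.23064

D_KL(P||Q) = 1.33810 + 0.33456 - 0.04837 - 0.23064 = 1.39365 ≈ 1.3937 bits

D_KL(Q||P) = Σ Q(x) log₂(Q(x)/P(x))

Computing term by term:
  Q(1)·log₂(Q(1)/P(1)) = 0.1317·log₂(0.1317/0.607) = -0.29032
  Q(2)·log₂(Q(2)/P(2)) = 0.1132·log₂(0.1132/0.2685) = -0.14105
  Q(3)·log₂(Q(3)/P(3)) = 0.2927·log₂(0.2927/0.0099) = 1.43009
  Q(4)·log₂(Q(4)/P(4)) = 0.4624·log₂(0.4624/0.1146) = 0.93060

D_KL(Q||P) = -0.29032 - 0.14105 + 1.43009 + 0.93060 = 1.92932 ≈ 1.9293 bits

These are NOT equal (difference: 0.5356 bits). KL divergence is asymmetric: D_KL(P||Q) ≠ D_KL(Q||P) in general.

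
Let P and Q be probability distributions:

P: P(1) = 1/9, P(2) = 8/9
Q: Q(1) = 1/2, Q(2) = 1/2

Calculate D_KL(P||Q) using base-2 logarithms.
0.4967 bits

D_KL(P||Q) = Σ P(x) log₂(P(x)/Q(x))

Computing term by term:
  P(1)·log₂(P(1)/Q(1)) = (1/9)·log₂((1/9)/(1/2)) = -0.24110
  P(2)·log₂(P(2)/Q(2)) = (8/9)·log₂((8/9)/(1/2)) = 0.73784

D_KL(P||Q) = -0.24110 + 0.73784 = 0.49674 ≈ 0.4967 bits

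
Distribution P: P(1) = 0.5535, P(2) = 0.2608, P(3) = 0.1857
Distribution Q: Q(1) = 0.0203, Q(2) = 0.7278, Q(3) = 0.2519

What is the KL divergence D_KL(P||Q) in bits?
2.1718 bits

D_KL(P||Q) = Σ P(x) log₂(P(x)/Q(x))

Computing term by term:
  P(1)·log₂(P(1)/Q(1)) = 0.5535·log₂(0.5535/0.0203) = 2.63966
  P(2)·log₂(P(2)/Q(2)) = 0.2608·log₂(0.2608/0.7278) = -0.38614
  P(3)·log₂(P(3)/Q(3)) = 0.1857·log₂(0.1857/0.2519) = -0.08169

D_KL(P||Q) = 2.63966 - 0.38614 - 0.08169 = 2.17183 ≈ 2.1718 bits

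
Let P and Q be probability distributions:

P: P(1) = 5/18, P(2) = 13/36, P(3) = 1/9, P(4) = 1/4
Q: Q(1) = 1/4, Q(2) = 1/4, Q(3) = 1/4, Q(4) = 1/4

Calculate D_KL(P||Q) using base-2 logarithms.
0.1038 bits

D_KL(P||Q) = Σ P(x) log₂(P(x)/Q(x))

Computing term by term:
  P(1)·log₂(P(1)/Q(1)) = (5/18)·log₂((5/18)/(1/4)) = 0.04222
  P(2)·log₂(P(2)/Q(2)) = (13/36)·log₂((13/36)/(1/4)) = 0.19157
  P(3)·log₂(P(3)/Q(3)) = (1/9)·log₂((1/9)/(1/4)) = -0.12999
  P(4)·log₂(P(4)/Q(4)) = (1/4)·log₂((1/4)/(1/4)) = 0.00000

D_KL(P||Q) = 0.04222 + 0.19157 - 0.12999 + 0.00000 = 0.10380 ≈ 0.1038 bits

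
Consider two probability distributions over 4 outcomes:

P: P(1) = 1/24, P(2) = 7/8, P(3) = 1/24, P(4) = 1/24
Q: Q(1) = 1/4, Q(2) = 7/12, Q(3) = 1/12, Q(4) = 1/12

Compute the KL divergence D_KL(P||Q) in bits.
0.3208 bits

D_KL(P||Q) = Σ P(x) log₂(P(x)/Q(x))

Computing term by term:
  P(1)·log₂(P(1)/Q(1)) = (1/24)·log₂((1/24)/(1/4)) = -0.10771
  P(2)·log₂(P(2)/Q(2)) = (7/8)·log₂((7/8)/(7/12)) = 0.51184
  P(3)·log₂(P(3)/Q(3)) = (1/24)·log₂((1/24)/(1/12)) = -0.04167
  P(4)·log₂(P(4)/Q(4)) = (1/24)·log₂((1/24)/(1/12)) = -0.04167

D_KL(P||Q) = -0.10771 + 0.51184 - 0.04167 - 0.04167 = 0.32079 ≈ 0.3208 bits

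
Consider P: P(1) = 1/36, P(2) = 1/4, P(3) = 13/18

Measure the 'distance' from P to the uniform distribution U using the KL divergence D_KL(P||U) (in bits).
0.6023 bits

U(i) = 1/3 for all i

D_KL(P||U) = Σ P(x) log₂(P(x) / (1/3))
           = Σ P(x) log₂(P(x)) + log₂(3)
           = log₂(3) - H(P)

H(P) = -Σ P(x) log₂(P(x)):
  -P(1)·log₂(P(1)) = -(1/36)·log₂(1/36) = 0.14361
  -P(2)·log₂(P(2)) = -(1/4)·log₂(1/4) = 0.50000
  -P(3)·log₂(P(3)) = -(13/18)·log₂(13/18) = 0.33907
H(P) = 0.14361 + 0.50000 + 0.33907 = 0.98268 bits

log₂(3) = 1.58496 bits

D_KL(P||U) = 1.58496 - 0.98268 = 0.60228 ≈ 0.6023 bits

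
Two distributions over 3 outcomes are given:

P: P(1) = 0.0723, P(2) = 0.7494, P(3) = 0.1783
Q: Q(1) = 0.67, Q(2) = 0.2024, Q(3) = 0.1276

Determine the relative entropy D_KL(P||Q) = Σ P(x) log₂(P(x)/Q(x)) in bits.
1.2691 bits

D_KL(P||Q) = Σ P(x) log₂(P(x)/Q(x))

Computing term by term:
  P(1)·log₂(P(1)/Q(1)) = 0.0723·log₂(0.0723/0.67) = -0.23223
  P(2)·log₂(P(2)/Q(2)) = 0.7494·log₂(0.7494/0.2024) = 1.41526
  P(3)·log₂(P(3)/Q(3)) = 0.1783·log₂(0.1783/0.1276) = 0.08606

D_KL(P||Q) = -0.23223 + 1.41526 + 0.08606 = 1.26909 ≈ 1.2691 bits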